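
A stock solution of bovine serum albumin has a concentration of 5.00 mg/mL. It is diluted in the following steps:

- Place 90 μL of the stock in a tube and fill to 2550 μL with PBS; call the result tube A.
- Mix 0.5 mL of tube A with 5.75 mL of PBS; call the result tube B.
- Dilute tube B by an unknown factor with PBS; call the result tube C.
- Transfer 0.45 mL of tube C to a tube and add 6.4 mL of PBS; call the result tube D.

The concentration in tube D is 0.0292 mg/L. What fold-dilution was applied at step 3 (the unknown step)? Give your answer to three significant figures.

31.8-fold

Step 1: 90 μL brought to 2550 μL → factor 2550/90 = 28.333
Step 2: 0.5 mL + 5.75 mL = 6.25 mL total → factor 6.25/0.5 = 12.5
Step 3: unknown factor x
Step 4: 0.45 mL + 6.4 mL = 6.85 mL total → factor 6.85/0.45 = 15.222
Product of known-step factors = 5391.2
Overall factor = 5.00 mg/mL / (0.0292 mg/L) = 1.7123 × 10^5
x = 1.7123 × 10^5 / 5391.2 = 31.8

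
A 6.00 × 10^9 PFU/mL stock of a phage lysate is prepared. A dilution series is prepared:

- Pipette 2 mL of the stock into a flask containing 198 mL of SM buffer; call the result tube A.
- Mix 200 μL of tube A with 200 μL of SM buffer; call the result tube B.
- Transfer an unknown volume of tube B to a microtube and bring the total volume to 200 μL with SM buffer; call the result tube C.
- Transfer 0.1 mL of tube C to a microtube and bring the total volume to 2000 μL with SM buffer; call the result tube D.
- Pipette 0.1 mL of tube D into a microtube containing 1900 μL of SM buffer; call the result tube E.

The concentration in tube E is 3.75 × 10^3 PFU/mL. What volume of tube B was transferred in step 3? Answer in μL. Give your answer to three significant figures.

Step 1: 2 mL + 198 mL = 200 mL total → factor 200/2 = 100
Step 2: 200 μL + 200 μL = 400 μL total → factor 400/200 = 2
Step 3: v brought to 200 μL → factor = 200 μL/v
Step 4: 0.1 mL brought to 2000 μL → factor 2/0.1 = 20
Step 5: 0.1 mL + 1900 μL = 2 mL total → factor 2/0.1 = 20
Product of known-step factors = 80000
Overall factor = 6.00 × 10^9 PFU/mL / (3.75 × 10^3 PFU/mL) = 1.6 × 10^6
Step-3 factor = 1.6 × 10^6 / 80000 = 20
v = 200 μL / 20 = 10.0 μL

10.0 μL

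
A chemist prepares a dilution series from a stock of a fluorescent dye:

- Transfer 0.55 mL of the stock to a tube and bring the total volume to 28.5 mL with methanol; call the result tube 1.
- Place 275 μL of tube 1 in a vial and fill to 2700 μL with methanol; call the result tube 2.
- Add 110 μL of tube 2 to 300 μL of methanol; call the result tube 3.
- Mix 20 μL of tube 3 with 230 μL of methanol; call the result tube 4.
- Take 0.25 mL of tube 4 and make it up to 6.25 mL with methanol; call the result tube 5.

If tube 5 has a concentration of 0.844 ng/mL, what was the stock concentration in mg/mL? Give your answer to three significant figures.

Step 1: 0.55 mL brought to 28.5 mL → factor 28.5/0.55 = 51.818
Step 2: 275 μL brought to 2700 μL → factor 2700/275 = 9.8182
Step 3: 110 μL + 300 μL = 410 μL total → factor 410/110 = 3.7273
Step 4: 20 μL + 230 μL = 250 μL total → factor 250/20 = 12.5
Step 5: 0.25 mL brought to 6.25 mL → factor 6.25/0.25 = 25
Overall dilution factor = 51.818 × 9.8182 × 3.7273 × 12.5 × 25 = 5.9259 × 10^5
Stock = 0.844 ng/mL × 5.9259 × 10^5 = 5.001 × 10^5 ng/mL = 0.500 mg/mL

0.500 mg/mL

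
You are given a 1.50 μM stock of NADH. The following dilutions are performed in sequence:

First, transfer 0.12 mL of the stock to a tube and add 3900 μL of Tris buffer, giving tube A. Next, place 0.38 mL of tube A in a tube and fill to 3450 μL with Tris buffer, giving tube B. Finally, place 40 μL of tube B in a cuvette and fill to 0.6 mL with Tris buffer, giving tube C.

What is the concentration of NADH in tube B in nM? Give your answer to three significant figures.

Step 1: 0.12 mL + 3900 μL = 4.02 mL total → factor 4.02/0.12 = 33.5
Step 2: 0.38 mL brought to 3450 μL → factor 3.45/0.38 = 9.0789
Dilution factor through tube B = 33.5 × 9.0789 = 304.14
[tube B] = 1.50 μM / 304.14 = 0.004932 μM = 4.93 nM

4.93 nM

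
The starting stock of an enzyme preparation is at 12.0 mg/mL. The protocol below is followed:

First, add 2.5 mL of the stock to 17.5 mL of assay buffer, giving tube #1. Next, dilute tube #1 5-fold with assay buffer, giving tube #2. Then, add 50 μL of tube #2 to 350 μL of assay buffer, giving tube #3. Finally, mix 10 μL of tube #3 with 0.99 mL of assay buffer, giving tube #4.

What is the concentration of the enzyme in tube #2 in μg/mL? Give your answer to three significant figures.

Step 1: 2.5 mL + 17.5 mL = 20 mL total → factor 20/2.5 = 8
Step 2: 5-fold → factor 5
Dilution factor through tube #2 = 8 × 5 = 40
[tube #2] = 12.0 mg/mL / 40 = 0.3000 mg/mL = 300 μg/mL

300 μg/mL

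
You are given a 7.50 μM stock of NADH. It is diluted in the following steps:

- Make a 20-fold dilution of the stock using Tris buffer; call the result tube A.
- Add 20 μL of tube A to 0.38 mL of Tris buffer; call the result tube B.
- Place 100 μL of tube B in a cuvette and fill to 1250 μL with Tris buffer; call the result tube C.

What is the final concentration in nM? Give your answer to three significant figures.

1.50 nM

Step 1: 20-fold → factor 20
Step 2: 20 μL + 0.38 mL = 400 μL total → factor 400/20 = 20
Step 3: 100 μL brought to 1250 μL → factor 1250/100 = 12.5
Overall dilution factor = 20 × 20 × 12.5 = 5000
Final = 7.50 μM / 5000 = 0.001500 μM = 1.50 nM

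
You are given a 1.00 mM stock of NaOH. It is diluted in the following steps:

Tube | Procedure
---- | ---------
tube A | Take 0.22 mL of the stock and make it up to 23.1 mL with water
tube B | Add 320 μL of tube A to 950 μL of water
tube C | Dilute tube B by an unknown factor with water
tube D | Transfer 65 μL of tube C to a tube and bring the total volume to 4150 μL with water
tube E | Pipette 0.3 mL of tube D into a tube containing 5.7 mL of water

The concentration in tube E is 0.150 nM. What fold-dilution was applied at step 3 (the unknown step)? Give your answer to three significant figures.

12.5-fold

Step 1: 0.22 mL brought to 23.1 mL → factor 23.1/0.22 = 105
Step 2: 320 μL + 950 μL = 1270 μL total → factor 1270/320 = 3.9688
Step 3: unknown factor x
Step 4: 65 μL brought to 4150 μL → factor 4150/65 = 63.846
Step 5: 0.3 mL + 5.7 mL = 6 mL total → factor 6/0.3 = 20
Product of known-step factors = 5.3212 × 10^5
Overall factor = 1.00 mM / (0.150 nM) = 6.6667 × 10^6
x = 6.6667 × 10^6 / 5.3212 × 10^5 = 12.5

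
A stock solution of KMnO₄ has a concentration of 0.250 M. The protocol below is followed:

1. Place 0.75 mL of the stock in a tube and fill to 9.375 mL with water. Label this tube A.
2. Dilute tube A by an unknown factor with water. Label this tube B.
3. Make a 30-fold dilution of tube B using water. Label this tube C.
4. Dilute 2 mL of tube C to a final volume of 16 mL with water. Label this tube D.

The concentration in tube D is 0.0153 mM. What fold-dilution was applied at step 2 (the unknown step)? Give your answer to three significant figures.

5.45-fold

Step 1: 0.75 mL brought to 9.375 mL → factor 9.375/0.75 = 12.5
Step 2: unknown factor x
Step 3: 30-fold → factor 30
Step 4: 2 mL brought to 16 mL → factor 16/2 = 8
Product of known-step factors = 3000
Overall factor = 0.250 M / (0.0153 mM) = 16340
x = 16340 / 3000 = 5.45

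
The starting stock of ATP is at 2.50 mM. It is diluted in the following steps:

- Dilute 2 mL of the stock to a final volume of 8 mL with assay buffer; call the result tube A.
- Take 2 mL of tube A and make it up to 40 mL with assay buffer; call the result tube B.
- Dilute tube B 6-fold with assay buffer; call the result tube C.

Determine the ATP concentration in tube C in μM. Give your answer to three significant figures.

5.21 μM

Step 1: 2 mL brought to 8 mL → factor 8/2 = 4
Step 2: 2 mL brought to 40 mL → factor 40/2 = 20
Step 3: 6-fold → factor 6
Overall dilution factor = 4 × 20 × 6 = 480
Final = 2.50 mM / 480 = 0.005208 mM = 5.21 μM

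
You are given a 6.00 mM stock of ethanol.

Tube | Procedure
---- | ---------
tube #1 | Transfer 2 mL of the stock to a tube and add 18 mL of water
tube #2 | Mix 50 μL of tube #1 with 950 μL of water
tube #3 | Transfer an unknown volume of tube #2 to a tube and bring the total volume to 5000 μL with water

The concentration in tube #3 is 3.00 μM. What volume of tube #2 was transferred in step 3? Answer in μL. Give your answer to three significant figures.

500 μL

Step 1: 2 mL + 18 mL = 20 mL total → factor 20/2 = 10
Step 2: 50 μL + 950 μL = 1000 μL total → factor 1000/50 = 20
Step 3: v brought to 5000 μL → factor = 5000 μL/v
Product of known-step factors = 200
Overall factor = 6.00 mM / (3.00 μM) = 2000
Step-3 factor = 2000 / 200 = 10
v = 5000 μL / 10 = 500 μL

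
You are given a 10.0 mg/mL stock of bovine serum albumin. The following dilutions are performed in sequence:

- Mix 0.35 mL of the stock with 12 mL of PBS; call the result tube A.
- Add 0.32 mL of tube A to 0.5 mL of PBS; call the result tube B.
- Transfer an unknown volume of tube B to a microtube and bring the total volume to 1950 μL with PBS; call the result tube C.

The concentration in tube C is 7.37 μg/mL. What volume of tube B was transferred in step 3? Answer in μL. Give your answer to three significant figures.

Step 1: 0.35 mL + 12 mL = 12.35 mL total → factor 12.35/0.35 = 35.286
Step 2: 0.32 mL + 0.5 mL = 0.82 mL total → factor 0.82/0.32 = 2.5625
Step 3: v brought to 1950 μL → factor = 1950 μL/v
Product of known-step factors = 90.42
Overall factor = 10.0 mg/mL / (7.37 μg/mL) = 1356.9
Step-3 factor = 1356.9 / 90.42 = 15.006
v = 1950 μL / 15.006 = 130 μL

130 μL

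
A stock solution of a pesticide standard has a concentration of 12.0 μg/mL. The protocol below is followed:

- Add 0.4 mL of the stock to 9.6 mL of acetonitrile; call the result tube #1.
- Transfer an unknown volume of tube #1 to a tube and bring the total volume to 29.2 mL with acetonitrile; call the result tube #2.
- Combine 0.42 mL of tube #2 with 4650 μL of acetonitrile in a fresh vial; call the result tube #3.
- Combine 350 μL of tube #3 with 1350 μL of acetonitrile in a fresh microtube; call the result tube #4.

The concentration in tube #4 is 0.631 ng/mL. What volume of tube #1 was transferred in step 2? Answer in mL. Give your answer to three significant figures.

Step 1: 0.4 mL + 9.6 mL = 10 mL total → factor 10/0.4 = 25
Step 2: v brought to 29.2 mL → factor = 29.2 mL/v
Step 3: 0.42 mL + 4650 μL = 5.07 mL total → factor 5.07/0.42 = 12.071
Step 4: 350 μL + 1350 μL = 1700 μL total → factor 1700/350 = 4.8571
Product of known-step factors = 1465.8
Overall factor = 12.0 μg/mL / (0.631 ng/mL) = 19017
Step-2 factor = 19017 / 1465.8 = 12.974
v = 29.2 mL / 12.974 = 2.25 mL

2.25 mL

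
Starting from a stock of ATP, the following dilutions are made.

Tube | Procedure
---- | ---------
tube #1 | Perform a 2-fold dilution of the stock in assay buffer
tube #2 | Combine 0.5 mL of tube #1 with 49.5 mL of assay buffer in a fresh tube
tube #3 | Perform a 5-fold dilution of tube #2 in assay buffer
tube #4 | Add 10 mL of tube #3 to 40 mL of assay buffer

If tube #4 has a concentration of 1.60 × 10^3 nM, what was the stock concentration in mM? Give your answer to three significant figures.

Step 1: 2-fold → factor 2
Step 2: 0.5 mL + 49.5 mL = 50 mL total → factor 50/0.5 = 100
Step 3: 5-fold → factor 5
Step 4: 10 mL + 40 mL = 50 mL total → factor 50/10 = 5
Overall dilution factor = 2 × 100 × 5 × 5 = 5000
Stock = 1.60 × 10^3 nM × 5000 = 8.000 × 10^6 nM = 8.00 mM

8.00 mM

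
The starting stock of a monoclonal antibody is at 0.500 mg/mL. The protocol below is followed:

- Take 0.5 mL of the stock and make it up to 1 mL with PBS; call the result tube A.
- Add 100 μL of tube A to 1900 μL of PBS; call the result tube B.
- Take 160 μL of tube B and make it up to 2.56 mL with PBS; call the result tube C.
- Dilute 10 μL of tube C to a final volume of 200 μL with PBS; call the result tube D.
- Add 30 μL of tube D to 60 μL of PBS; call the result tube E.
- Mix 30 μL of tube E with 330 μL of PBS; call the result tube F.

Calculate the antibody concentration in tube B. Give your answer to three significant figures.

0.0125 mg/mL

Step 1: 0.5 mL brought to 1 mL → factor 1/0.5 = 2
Step 2: 100 μL + 1900 μL = 2000 μL total → factor 2000/100 = 20
Dilution factor through tube B = 2 × 20 = 40
[tube B] = 0.500 mg/mL / 40 = 0.0125 mg/mL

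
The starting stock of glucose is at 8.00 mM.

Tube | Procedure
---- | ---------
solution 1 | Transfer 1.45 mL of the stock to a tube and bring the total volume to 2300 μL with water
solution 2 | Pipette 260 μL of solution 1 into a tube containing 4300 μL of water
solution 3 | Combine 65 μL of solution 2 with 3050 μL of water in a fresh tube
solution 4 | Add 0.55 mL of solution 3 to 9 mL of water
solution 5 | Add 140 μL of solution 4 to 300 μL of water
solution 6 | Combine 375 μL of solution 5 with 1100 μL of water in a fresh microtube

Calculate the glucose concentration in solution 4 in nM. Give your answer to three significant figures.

346 nM

Step 1: 1.45 mL brought to 2300 μL → factor 2.3/1.45 = 1.5862
Step 2: 260 μL + 4300 μL = 4560 μL total → factor 4560/260 = 17.538
Step 3: 65 μL + 3050 μL = 3115 μL total → factor 3115/65 = 47.923
Step 4: 0.55 mL + 9 mL = 9.55 mL total → factor 9.55/0.55 = 17.364
Dilution factor through solution 4 = 1.5862 × 17.538 × 47.923 × 17.364 = 23149
[solution 4] = 8.00 mM / 23149 = 0.0003456 mM = 346 nM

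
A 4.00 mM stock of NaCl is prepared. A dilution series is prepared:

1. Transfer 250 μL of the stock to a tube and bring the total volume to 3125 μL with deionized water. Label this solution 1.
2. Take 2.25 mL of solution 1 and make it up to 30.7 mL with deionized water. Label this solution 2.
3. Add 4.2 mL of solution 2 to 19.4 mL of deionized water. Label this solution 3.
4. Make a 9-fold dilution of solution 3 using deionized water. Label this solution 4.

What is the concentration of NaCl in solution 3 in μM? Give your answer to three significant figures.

4.17 μM

Step 1: 250 μL brought to 3125 μL → factor 3125/250 = 12.5
Step 2: 2.25 mL brought to 30.7 mL → factor 30.7/2.25 = 13.644
Step 3: 4.2 mL + 19.4 mL = 23.6 mL total → factor 23.6/4.2 = 5.619
Dilution factor through solution 3 = 12.5 × 13.644 × 5.619 = 958.36
[solution 3] = 4.00 mM / 958.36 = 0.004174 mM = 4.17 μM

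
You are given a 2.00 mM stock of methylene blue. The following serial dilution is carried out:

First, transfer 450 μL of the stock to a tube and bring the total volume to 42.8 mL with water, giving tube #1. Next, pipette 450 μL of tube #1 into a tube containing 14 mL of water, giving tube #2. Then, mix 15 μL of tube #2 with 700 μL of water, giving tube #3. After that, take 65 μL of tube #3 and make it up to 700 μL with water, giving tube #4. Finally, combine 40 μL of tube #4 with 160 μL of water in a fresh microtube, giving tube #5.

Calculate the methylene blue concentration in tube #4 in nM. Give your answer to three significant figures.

1.28 nM

Step 1: 450 μL brought to 42.8 mL → factor 42800/450 = 95.111
Step 2: 450 μL + 14 mL = 14450 μL total → factor 14450/450 = 32.111
Step 3: 15 μL + 700 μL = 715 μL total → factor 715/15 = 47.667
Step 4: 65 μL brought to 700 μL → factor 700/65 = 10.769
Dilution factor through tube #4 = 95.111 × 32.111 × 47.667 × 10.769 = 1.5678 × 10^6
[tube #4] = 2.00 mM / 1.5678 × 10^6 = 1.276 × 10^-6 mM = 1.28 nM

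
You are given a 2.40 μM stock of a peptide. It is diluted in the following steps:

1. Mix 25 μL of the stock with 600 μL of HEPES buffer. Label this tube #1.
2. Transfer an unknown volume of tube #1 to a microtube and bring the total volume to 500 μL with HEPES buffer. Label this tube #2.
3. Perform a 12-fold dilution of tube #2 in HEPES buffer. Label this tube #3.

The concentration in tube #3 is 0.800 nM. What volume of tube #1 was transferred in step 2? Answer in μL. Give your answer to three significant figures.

Step 1: 25 μL + 600 μL = 625 μL total → factor 625/25 = 25
Step 2: v brought to 500 μL → factor = 500 μL/v
Step 3: 12-fold → factor 12
Product of known-step factors = 300
Overall factor = 2.40 μM / (0.800 nM) = 3000
Step-2 factor = 3000 / 300 = 10
v = 500 μL / 10 = 50.0 μL

50.0 μL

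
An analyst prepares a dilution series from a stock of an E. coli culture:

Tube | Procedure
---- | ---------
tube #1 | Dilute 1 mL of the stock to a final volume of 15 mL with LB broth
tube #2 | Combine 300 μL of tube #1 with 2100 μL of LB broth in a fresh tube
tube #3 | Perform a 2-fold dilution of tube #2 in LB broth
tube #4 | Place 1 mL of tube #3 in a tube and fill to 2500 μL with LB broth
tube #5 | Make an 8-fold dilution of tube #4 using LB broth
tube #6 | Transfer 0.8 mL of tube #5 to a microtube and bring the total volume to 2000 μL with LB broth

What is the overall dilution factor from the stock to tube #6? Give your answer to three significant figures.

Step 1: 1 mL brought to 15 mL → factor 15/1 = 15
Step 2: 300 μL + 2100 μL = 2400 μL total → factor 2400/300 = 8
Step 3: 2-fold → factor 2
Step 4: 1 mL brought to 2500 μL → factor 2.5/1 = 2.5
Step 5: 8-fold → factor 8
Step 6: 0.8 mL brought to 2000 μL → factor 2/0.8 = 2.5
Overall dilution factor = 15 × 8 × 2 × 2.5 × 8 × 2.5 = 12000

1.20 × 10^4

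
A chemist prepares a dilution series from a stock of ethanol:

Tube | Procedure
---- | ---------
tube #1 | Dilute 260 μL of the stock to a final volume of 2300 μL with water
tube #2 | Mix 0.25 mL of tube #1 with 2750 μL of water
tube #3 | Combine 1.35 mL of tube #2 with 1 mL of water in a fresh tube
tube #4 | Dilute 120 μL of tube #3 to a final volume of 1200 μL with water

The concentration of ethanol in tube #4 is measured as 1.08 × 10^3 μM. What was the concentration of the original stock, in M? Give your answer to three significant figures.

Step 1: 260 μL brought to 2300 μL → factor 2300/260 = 8.8462
Step 2: 0.25 mL + 2750 μL = 3 mL total → factor 3/0.25 = 12
Step 3: 1.35 mL + 1 mL = 2.35 mL total → factor 2.35/1.35 = 1.7407
Step 4: 120 μL brought to 1200 μL → factor 1200/120 = 10
Overall dilution factor = 8.8462 × 12 × 1.7407 × 10 = 1847.9
Stock = 1.08 × 10^3 μM × 1847.9 = 1.996 × 10^6 μM = 2.00 M

2.00 M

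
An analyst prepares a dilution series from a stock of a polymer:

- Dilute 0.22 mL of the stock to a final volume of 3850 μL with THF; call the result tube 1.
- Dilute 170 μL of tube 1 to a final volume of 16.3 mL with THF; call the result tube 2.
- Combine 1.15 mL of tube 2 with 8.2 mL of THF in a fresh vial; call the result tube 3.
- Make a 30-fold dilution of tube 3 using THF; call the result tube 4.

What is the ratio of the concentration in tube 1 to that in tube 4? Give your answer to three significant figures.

2.34 × 10^4

Step 1: 0.22 mL brought to 3850 μL → factor 3.85/0.22 = 17.5
Step 2: 170 μL brought to 16.3 mL → factor 16300/170 = 95.882
Step 3: 1.15 mL + 8.2 mL = 9.35 mL total → factor 9.35/1.15 = 8.1304
Step 4: 30-fold → factor 30
Dilution factor to tube 1 = 17.5; to tube 4 = 4.0927 × 10^5
[tube 1]/[tube 4] = (factor to tube 4)/(factor to tube 1) = 4.0927 × 10^5/17.5 = 2.34 × 10^4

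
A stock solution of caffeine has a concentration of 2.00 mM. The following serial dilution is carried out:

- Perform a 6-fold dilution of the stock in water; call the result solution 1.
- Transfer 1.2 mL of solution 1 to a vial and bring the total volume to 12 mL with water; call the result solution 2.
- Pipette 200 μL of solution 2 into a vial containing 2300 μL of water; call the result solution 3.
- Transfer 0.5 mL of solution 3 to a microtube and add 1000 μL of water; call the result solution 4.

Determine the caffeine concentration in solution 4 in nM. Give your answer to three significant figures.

889 nM

Step 1: 6-fold → factor 6
Step 2: 1.2 mL brought to 12 mL → factor 12/1.2 = 10
Step 3: 200 μL + 2300 μL = 2500 μL total → factor 2500/200 = 12.5
Step 4: 0.5 mL + 1000 μL = 1.5 mL total → factor 1.5/0.5 = 3
Overall dilution factor = 6 × 10 × 12.5 × 3 = 2250
Final = 2.00 mM / 2250 = 0.0008889 mM = 889 nM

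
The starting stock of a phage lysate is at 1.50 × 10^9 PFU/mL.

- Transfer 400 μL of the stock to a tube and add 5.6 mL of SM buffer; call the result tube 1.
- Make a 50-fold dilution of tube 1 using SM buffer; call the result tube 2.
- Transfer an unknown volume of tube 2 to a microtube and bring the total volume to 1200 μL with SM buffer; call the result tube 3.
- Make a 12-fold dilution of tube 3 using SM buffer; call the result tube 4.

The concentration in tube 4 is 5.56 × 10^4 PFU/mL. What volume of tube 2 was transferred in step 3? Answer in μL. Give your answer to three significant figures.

400 μL

Step 1: 400 μL + 5.6 mL = 6000 μL total → factor 6000/400 = 15
Step 2: 50-fold → factor 50
Step 3: v brought to 1200 μL → factor = 1200 μL/v
Step 4: 12-fold → factor 12
Product of known-step factors = 9000
Overall factor = 1.50 × 10^9 PFU/mL / (5.56 × 10^4 PFU/mL) = 26978
Step-3 factor = 26978 / 9000 = 2.9976
v = 1200 μL / 2.9976 = 400 μL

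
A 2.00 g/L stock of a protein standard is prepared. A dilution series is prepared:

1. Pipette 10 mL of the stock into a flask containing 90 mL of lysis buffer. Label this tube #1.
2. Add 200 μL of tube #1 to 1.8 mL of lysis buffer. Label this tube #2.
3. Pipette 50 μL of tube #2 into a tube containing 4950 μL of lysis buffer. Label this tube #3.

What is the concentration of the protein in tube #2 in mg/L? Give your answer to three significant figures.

Step 1: 10 mL + 90 mL = 100 mL total → factor 100/10 = 10
Step 2: 200 μL + 1.8 mL = 2000 μL total → factor 2000/200 = 10
Dilution factor through tube #2 = 10 × 10 = 100
[tube #2] = 2.00 g/L / 100 = 0.02000 g/L = 20.0 mg/L

20.0 mg/L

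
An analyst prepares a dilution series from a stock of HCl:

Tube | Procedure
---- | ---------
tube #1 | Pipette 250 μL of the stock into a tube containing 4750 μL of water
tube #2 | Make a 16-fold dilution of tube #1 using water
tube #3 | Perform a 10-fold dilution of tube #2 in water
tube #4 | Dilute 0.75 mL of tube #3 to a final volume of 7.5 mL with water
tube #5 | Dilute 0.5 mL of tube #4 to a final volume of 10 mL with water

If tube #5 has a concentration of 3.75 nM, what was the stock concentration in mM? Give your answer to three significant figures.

2.40 mM

Step 1: 250 μL + 4750 μL = 5000 μL total → factor 5000/250 = 20
Step 2: 16-fold → factor 16
Step 3: 10-fold → factor 10
Step 4: 0.75 mL brought to 7.5 mL → factor 7.5/0.75 = 10
Step 5: 0.5 mL brought to 10 mL → factor 10/0.5 = 20
Overall dilution factor = 20 × 16 × 10 × 10 × 20 = 6.4 × 10^5
Stock = 3.75 nM × 6.4 × 10^5 = 2.400 × 10^6 nM = 2.40 mM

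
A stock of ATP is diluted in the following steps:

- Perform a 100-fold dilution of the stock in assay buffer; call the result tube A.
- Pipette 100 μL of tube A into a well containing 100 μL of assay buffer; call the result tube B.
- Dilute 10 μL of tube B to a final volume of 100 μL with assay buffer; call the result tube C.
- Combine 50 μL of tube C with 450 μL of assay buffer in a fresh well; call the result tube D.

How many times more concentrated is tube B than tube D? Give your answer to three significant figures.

100

Step 1: 100-fold → factor 100
Step 2: 100 μL + 100 μL = 200 μL total → factor 200/100 = 2
Step 3: 10 μL brought to 100 μL → factor 100/10 = 10
Step 4: 50 μL + 450 μL = 500 μL total → factor 500/50 = 10
Dilution factor to tube B = 200; to tube D = 20000
[tube B]/[tube D] = (factor to tube D)/(factor to tube B) = 20000/200 = 100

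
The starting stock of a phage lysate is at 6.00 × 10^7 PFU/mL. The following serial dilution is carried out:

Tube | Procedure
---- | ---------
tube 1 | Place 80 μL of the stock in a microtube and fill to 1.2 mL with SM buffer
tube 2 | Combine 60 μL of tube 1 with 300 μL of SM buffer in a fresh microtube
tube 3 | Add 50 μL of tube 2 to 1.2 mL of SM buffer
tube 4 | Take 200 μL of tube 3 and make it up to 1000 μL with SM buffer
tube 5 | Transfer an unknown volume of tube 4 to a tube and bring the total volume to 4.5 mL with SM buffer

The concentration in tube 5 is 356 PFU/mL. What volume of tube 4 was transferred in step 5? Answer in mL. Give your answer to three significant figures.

0.300 mL

Step 1: 80 μL brought to 1.2 mL → factor 1200/80 = 15
Step 2: 60 μL + 300 μL = 360 μL total → factor 360/60 = 6
Step 3: 50 μL + 1.2 mL = 1250 μL total → factor 1250/50 = 25
Step 4: 200 μL brought to 1000 μL → factor 1000/200 = 5
Step 5: v brought to 4.5 mL → factor = 4.5 mL/v
Product of known-step factors = 11250
Overall factor = 6.00 × 10^7 PFU/mL / (356 PFU/mL) = 1.6854 × 10^5
Step-5 factor = 1.6854 × 10^5 / 11250 = 14.981
v = 4.5 mL / 14.981 = 0.300 mL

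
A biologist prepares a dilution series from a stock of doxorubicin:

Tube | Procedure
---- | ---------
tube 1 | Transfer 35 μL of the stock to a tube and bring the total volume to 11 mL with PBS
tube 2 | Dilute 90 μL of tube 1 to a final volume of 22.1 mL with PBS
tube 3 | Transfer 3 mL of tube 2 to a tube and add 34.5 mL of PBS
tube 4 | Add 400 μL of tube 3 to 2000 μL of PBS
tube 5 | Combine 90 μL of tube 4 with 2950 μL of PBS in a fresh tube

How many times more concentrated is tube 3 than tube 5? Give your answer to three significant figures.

Step 1: 35 μL brought to 11 mL → factor 11000/35 = 314.29
Step 2: 90 μL brought to 22.1 mL → factor 22100/90 = 245.56
Step 3: 3 mL + 34.5 mL = 37.5 mL total → factor 37.5/3 = 12.5
Step 4: 400 μL + 2000 μL = 2400 μL total → factor 2400/400 = 6
Step 5: 90 μL + 2950 μL = 3040 μL total → factor 3040/90 = 33.778
Dilution factor to tube 3 = 9.6468 × 10^5; to tube 5 = 1.9551 × 10^8
[tube 3]/[tube 5] = (factor to tube 5)/(factor to tube 3) = 1.9551 × 10^8/9.6468 × 10^5 = 203

203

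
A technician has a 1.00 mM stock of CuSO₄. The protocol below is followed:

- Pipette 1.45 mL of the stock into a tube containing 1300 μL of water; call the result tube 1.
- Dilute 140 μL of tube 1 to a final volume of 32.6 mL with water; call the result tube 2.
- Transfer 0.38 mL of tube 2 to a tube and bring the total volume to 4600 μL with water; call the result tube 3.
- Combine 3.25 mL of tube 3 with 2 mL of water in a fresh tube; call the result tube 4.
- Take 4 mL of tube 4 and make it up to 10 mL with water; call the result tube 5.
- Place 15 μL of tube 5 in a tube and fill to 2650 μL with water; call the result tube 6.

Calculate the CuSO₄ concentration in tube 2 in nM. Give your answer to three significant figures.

2.26 × 10^3 nM

Step 1: 1.45 mL + 1300 μL = 2.75 mL total → factor 2.75/1.45 = 1.8966
Step 2: 140 μL brought to 32.6 mL → factor 32600/140 = 232.86
Dilution factor through tube 2 = 1.8966 × 232.86 = 441.63
[tube 2] = 1.00 mM / 441.63 = 0.002264 mM = 2.26 × 10^3 nM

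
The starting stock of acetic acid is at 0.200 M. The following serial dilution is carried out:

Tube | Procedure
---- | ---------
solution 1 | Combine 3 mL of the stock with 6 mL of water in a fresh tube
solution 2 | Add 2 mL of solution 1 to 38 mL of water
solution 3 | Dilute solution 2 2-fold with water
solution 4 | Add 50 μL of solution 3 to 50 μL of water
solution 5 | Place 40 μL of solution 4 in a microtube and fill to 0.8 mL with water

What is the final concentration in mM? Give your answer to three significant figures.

Step 1: 3 mL + 6 mL = 9 mL total → factor 9/3 = 3
Step 2: 2 mL + 38 mL = 40 mL total → factor 40/2 = 20
Step 3: 2-fold → factor 2
Step 4: 50 μL + 50 μL = 100 μL total → factor 100/50 = 2
Step 5: 40 μL brought to 0.8 mL → factor 800/40 = 20
Overall dilution factor = 3 × 20 × 2 × 2 × 20 = 4800
Final = 0.200 M / 4800 = 4.167 × 10^-5 M = 0.0417 mM

0.0417 mM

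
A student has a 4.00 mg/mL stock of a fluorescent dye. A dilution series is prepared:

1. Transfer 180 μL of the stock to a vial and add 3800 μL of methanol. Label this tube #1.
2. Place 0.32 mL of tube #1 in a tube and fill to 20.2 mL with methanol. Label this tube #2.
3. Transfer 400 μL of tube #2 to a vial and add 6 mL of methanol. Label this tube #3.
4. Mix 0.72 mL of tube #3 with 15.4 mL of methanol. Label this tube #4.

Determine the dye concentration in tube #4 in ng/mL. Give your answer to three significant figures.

Step 1: 180 μL + 3800 μL = 3980 μL total → factor 3980/180 = 22.111
Step 2: 0.32 mL brought to 20.2 mL → factor 20.2/0.32 = 63.125
Step 3: 400 μL + 6 mL = 6400 μL total → factor 6400/400 = 16
Step 4: 0.72 mL + 15.4 mL = 16.12 mL total → factor 16.12/0.72 = 22.389
Overall dilution factor = 22.111 × 63.125 × 16 × 22.389 = 4.9999 × 10^5
Final = 4.00 mg/mL / 4.9999 × 10^5 = 8.000 × 10^-6 mg/mL = 8.00 ng/mL

8.00 ng/mL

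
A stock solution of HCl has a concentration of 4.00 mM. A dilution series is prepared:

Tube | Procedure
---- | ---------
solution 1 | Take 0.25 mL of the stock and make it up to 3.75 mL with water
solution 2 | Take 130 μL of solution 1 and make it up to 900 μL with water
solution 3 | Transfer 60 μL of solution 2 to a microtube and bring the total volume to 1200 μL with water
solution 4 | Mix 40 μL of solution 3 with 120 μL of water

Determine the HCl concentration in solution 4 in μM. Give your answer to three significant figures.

0.481 μM

Step 1: 0.25 mL brought to 3.75 mL → factor 3.75/0.25 = 15
Step 2: 130 μL brought to 900 μL → factor 900/130 = 6.9231
Step 3: 60 μL brought to 1200 μL → factor 1200/60 = 20
Step 4: 40 μL + 120 μL = 160 μL total → factor 160/40 = 4
Overall dilution factor = 15 × 6.9231 × 20 × 4 = 8307.7
Final = 4.00 mM / 8307.7 = 0.0004815 mM = 0.481 μM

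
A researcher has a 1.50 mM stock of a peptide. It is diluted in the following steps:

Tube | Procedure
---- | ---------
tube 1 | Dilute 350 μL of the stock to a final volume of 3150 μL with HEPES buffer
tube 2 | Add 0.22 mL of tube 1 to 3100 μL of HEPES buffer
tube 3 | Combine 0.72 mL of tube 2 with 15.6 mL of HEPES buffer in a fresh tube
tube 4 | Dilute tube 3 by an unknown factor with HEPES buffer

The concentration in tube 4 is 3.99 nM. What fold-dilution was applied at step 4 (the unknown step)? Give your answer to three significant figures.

122-fold

Step 1: 350 μL brought to 3150 μL → factor 3150/350 = 9
Step 2: 0.22 mL + 3100 μL = 3.32 mL total → factor 3.32/0.22 = 15.091
Step 3: 0.72 mL + 15.6 mL = 16.32 mL total → factor 16.32/0.72 = 22.667
Step 4: unknown factor x
Product of known-step factors = 3078.5
Overall factor = 1.50 mM / (3.99 nM) = 3.7594 × 10^5
x = 3.7594 × 10^5 / 3078.5 = 122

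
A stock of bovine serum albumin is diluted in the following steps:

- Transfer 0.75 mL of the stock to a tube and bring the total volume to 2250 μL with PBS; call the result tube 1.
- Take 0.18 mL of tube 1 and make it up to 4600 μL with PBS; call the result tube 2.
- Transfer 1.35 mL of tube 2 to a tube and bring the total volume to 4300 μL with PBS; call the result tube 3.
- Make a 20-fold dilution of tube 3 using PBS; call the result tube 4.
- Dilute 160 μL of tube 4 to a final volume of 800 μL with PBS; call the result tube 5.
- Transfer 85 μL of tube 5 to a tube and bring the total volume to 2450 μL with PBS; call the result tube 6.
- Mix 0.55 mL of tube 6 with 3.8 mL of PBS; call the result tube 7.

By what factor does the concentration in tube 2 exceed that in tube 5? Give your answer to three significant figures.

Step 1: 0.75 mL brought to 2250 μL → factor 2.25/0.75 = 3
Step 2: 0.18 mL brought to 4600 μL → factor 4.6/0.18 = 25.556
Step 3: 1.35 mL brought to 4300 μL → factor 4.3/1.35 = 3.1852
Step 4: 20-fold → factor 20
Step 5: 160 μL brought to 800 μL → factor 800/160 = 5
Dilution factor to tube 2 = 76.667; to tube 5 = 24420
[tube 2]/[tube 5] = (factor to tube 5)/(factor to tube 2) = 24420/76.667 = 319

319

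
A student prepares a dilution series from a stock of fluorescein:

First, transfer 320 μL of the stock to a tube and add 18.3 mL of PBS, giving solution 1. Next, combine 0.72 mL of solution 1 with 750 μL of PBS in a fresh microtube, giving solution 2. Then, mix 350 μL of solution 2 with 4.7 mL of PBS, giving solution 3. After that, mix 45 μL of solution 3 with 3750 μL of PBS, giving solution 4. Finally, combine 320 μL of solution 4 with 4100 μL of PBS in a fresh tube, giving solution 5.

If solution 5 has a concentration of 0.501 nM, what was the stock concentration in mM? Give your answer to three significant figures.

1.00 mM

Step 1: 320 μL + 18.3 mL = 18620 μL total → factor 18620/320 = 58.188
Step 2: 0.72 mL + 750 μL = 1.47 mL total → factor 1.47/0.72 = 2.0417
Step 3: 350 μL + 4.7 mL = 5050 μL total → factor 5050/350 = 14.429
Step 4: 45 μL + 3750 μL = 3795 μL total → factor 3795/45 = 84.333
Step 5: 320 μL + 4100 μL = 4420 μL total → factor 4420/320 = 13.812
Overall dilution factor = 58.188 × 2.0417 × 14.429 × 84.333 × 13.812 = 1.9967 × 10^6
Stock = 0.501 nM × 1.9967 × 10^6 = 1.000 × 10^6 nM = 1.00 mM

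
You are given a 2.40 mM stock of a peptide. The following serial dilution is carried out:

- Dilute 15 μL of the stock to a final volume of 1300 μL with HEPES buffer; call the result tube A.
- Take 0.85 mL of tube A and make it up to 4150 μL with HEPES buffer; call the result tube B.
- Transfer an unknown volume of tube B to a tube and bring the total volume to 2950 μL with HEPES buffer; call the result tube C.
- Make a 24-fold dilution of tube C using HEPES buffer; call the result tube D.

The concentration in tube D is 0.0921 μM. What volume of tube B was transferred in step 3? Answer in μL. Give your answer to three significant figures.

Step 1: 15 μL brought to 1300 μL → factor 1300/15 = 86.667
Step 2: 0.85 mL brought to 4150 μL → factor 4.15/0.85 = 4.8824
Step 3: v brought to 2950 μL → factor = 2950 μL/v
Step 4: 24-fold → factor 24
Product of known-step factors = 10155
Overall factor = 2.40 mM / (0.0921 μM) = 26059
Step-3 factor = 26059 / 10155 = 2.566
v = 2950 μL / 2.566 = 1.15 × 10^3 μL

1.15 × 10^3 μL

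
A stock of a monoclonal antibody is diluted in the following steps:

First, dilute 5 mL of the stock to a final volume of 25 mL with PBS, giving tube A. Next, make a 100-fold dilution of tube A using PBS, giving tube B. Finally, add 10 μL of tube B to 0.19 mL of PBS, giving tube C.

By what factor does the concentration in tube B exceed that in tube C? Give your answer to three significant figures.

Step 1: 5 mL brought to 25 mL → factor 25/5 = 5
Step 2: 100-fold → factor 100
Step 3: 10 μL + 0.19 mL = 200 μL total → factor 200/10 = 20
Dilution factor to tube B = 500; to tube C = 10000
[tube B]/[tube C] = (factor to tube C)/(factor to tube B) = 10000/500 = 20.0

20.0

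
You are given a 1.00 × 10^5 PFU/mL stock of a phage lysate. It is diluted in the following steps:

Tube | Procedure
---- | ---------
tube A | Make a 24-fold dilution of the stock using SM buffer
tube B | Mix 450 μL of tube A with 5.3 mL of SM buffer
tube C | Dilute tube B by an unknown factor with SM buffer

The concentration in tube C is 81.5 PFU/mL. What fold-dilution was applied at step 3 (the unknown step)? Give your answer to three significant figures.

Step 1: 24-fold → factor 24
Step 2: 450 μL + 5.3 mL = 5750 μL total → factor 5750/450 = 12.778
Step 3: unknown factor x
Product of known-step factors = 306.67
Overall factor = 1.00 × 10^5 PFU/mL / (81.5 PFU/mL) = 1227
x = 1227 / 306.67 = 4.00

4.00-fold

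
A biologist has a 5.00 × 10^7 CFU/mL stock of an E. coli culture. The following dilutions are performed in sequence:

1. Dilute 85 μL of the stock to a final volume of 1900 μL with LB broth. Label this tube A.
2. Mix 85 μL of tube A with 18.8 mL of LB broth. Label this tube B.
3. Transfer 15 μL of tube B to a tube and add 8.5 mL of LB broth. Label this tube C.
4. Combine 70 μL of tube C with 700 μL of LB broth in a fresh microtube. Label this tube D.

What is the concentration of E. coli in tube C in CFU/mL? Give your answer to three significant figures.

17.7 CFU/mL

Step 1: 85 μL brought to 1900 μL → factor 1900/85 = 22.353
Step 2: 85 μL + 18.8 mL = 18885 μL total → factor 18885/85 = 222.18
Step 3: 15 μL + 8.5 mL = 8515 μL total → factor 8515/15 = 567.67
Dilution factor through tube C = 22.353 × 222.18 × 567.67 = 2.8192 × 10^6
[tube C] = 5.00 × 10^7 CFU/mL / 2.8192 × 10^6 = 17.7 CFU/mL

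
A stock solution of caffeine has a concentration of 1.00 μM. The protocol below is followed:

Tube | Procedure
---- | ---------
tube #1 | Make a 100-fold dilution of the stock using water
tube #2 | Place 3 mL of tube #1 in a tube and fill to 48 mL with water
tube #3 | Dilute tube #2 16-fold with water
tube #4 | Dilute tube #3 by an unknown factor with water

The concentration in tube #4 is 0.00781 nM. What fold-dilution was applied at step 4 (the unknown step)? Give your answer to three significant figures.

5.00-fold

Step 1: 100-fold → factor 100
Step 2: 3 mL brought to 48 mL → factor 48/3 = 16
Step 3: 16-fold → factor 16
Step 4: unknown factor x
Product of known-step factors = 25600
Overall factor = 1.00 μM / (0.00781 nM) = 1.2804 × 10^5
x = 1.2804 × 10^5 / 25600 = 5.00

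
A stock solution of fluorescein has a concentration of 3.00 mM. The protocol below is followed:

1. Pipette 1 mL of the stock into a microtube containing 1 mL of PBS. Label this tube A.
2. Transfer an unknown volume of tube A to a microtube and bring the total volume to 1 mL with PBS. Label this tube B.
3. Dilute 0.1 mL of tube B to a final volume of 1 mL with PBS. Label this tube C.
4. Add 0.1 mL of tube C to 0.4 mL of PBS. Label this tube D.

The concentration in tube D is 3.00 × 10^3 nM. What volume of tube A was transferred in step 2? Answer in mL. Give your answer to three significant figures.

Step 1: 1 mL + 1 mL = 2 mL total → factor 2/1 = 2
Step 2: v brought to 1 mL → factor = 1 mL/v
Step 3: 0.1 mL brought to 1 mL → factor 1/0.1 = 10
Step 4: 0.1 mL + 0.4 mL = 0.5 mL total → factor 0.5/0.1 = 5
Product of known-step factors = 100
Overall factor = 3.00 mM / (3.00 × 10^3 nM) = 1000
Step-2 factor = 1000 / 100 = 10
v = 1 mL / 10 = 0.100 mL

0.100 mL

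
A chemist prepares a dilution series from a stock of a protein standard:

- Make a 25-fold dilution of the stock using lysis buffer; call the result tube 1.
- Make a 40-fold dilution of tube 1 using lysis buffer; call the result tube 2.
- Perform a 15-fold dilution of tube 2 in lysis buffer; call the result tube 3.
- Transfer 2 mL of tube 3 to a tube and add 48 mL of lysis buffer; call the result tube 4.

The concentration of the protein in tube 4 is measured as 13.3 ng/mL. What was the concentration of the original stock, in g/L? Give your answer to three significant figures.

4.99 g/L

Step 1: 25-fold → factor 25
Step 2: 40-fold → factor 40
Step 3: 15-fold → factor 15
Step 4: 2 mL + 48 mL = 50 mL total → factor 50/2 = 25
Overall dilution factor = 25 × 40 × 15 × 25 = 3.75 × 10^5
Stock = 13.3 ng/mL × 3.75 × 10^5 = 4.988 × 10^6 ng/mL = 4.99 g/L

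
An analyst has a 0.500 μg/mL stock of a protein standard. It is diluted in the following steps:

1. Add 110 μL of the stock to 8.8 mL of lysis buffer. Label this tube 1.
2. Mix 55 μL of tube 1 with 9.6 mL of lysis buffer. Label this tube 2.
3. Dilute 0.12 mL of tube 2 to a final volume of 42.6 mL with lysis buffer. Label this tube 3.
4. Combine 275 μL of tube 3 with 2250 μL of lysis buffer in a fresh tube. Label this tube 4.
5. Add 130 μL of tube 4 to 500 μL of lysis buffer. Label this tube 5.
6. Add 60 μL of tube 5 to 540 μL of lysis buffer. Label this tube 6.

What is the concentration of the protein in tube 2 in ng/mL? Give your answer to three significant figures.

0.0352 ng/mL

Step 1: 110 μL + 8.8 mL = 8910 μL total → factor 8910/110 = 81
Step 2: 55 μL + 9.6 mL = 9655 μL total → factor 9655/55 = 175.55
Dilution factor through tube 2 = 81 × 175.55 = 14219
[tube 2] = 0.500 μg/mL / 14219 = 3.516 × 10^-5 μg/mL = 0.0352 ng/mL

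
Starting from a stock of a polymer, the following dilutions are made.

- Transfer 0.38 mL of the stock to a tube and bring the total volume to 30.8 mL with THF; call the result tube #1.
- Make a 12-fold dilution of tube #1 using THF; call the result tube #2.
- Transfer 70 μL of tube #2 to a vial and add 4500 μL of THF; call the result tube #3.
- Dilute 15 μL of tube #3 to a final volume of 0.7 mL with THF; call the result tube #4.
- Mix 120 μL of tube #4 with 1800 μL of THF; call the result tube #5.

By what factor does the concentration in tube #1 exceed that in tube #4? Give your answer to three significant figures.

3.66 × 10^4

Step 1: 0.38 mL brought to 30.8 mL → factor 30.8/0.38 = 81.053
Step 2: 12-fold → factor 12
Step 3: 70 μL + 4500 μL = 4570 μL total → factor 4570/70 = 65.286
Step 4: 15 μL brought to 0.7 mL → factor 700/15 = 46.667
Dilution factor to tube #1 = 81.053; to tube #4 = 2.9633 × 10^6
[tube #1]/[tube #4] = (factor to tube #4)/(factor to tube #1) = 2.9633 × 10^6/81.053 = 3.66 × 10^4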